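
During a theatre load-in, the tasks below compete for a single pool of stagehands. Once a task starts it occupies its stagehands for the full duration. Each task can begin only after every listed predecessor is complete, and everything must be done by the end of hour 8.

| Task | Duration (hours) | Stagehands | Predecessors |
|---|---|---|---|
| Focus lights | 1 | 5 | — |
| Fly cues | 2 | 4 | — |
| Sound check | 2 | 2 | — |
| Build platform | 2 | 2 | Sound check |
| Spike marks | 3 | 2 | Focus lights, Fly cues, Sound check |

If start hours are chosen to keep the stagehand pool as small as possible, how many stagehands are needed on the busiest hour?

Early-start (Focus lights@1, Fly cues@1, Sound check@1, Build platform@3, Spike marks@3) gives peak 11: h1:11  h2:6  h3:4  h4:4  h5:2  h6:0  h7:0  h8:0.
Shift Fly cues→2, Sound check→4, Build platform→6, Spike marks→6.
Schedule Focus lights@1, Fly cues@2, Sound check@4, Build platform@6, Spike marks@6: h1:5  h2:4  h3:4  h4:2  h5:2  h6:4  h7:4  h8:2 — peak 5.

5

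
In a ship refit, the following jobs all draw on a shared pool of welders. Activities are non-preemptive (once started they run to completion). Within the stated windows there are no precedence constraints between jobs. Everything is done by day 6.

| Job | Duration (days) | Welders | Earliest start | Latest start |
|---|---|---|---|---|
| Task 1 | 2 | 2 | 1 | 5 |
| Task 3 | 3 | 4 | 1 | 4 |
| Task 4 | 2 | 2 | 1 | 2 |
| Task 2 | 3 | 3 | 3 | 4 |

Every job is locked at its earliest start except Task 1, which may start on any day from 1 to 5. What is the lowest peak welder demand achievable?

7

Task 1@1: d1:8  d2:8  d3:7  d4:3  d5:3  d6:0 → peak 8
Task 1@2: d1:6  d2:8  d3:9  d4:3  d5:3  d6:0 → peak 9
Task 1@3: d1:6  d2:6  d3:9  d4:5  d5:3  d6:0 → peak 9
Task 1@4: d1:6  d2:6  d3:7  d4:5  d5:5  d6:0 → peak 7
Task 1@5: d1:6  d2:6  d3:7  d4:3  d5:5  d6:2 → peak 7
Best is Task 1@4, peak 7.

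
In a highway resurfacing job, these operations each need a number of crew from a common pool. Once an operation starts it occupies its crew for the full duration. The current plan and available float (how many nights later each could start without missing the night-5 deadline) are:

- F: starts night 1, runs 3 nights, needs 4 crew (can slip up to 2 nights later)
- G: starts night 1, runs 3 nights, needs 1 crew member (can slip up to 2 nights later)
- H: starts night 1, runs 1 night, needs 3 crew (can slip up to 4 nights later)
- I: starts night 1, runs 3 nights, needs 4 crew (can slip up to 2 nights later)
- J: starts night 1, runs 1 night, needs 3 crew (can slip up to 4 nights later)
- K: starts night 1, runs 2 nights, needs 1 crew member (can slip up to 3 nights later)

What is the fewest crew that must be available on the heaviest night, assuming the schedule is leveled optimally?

Early-start (F@1, G@1, H@1, I@1, J@1, K@1) gives peak 16: n1:16  n2:10  n3:9  n4:0  n5:0.
Shift I→2, J→4, K→4.
Schedule F@1, G@1, H@1, I@2, J@4, K@4: n1:8  n2:9  n3:9  n4:8  n5:1 — peak 9.

9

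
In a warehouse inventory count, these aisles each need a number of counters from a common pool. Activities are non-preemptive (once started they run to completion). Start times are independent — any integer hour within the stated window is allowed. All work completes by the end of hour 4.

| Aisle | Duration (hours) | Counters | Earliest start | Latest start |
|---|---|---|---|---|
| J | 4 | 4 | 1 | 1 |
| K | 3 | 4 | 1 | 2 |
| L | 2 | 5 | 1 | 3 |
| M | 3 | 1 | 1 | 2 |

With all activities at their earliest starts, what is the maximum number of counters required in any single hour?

14

Early-start schedule: J@1, K@1, L@1, M@1.
Load per hour: hour 1: 14, hour 2: 14, hour 3: 9, hour 4: 4.
Peak is 14.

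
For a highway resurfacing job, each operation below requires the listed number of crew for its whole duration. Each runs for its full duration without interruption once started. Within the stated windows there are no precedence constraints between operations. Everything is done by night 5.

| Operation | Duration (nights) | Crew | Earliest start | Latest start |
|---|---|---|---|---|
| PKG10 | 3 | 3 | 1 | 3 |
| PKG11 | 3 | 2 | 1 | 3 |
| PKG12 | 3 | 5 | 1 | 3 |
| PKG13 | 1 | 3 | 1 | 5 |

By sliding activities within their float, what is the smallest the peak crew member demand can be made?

Early-start (PKG10@1, PKG11@1, PKG12@1, PKG13@1) gives peak 13: n1:13  n2:10  n3:10  n4:0  n5:0.
Shift PKG13→4.
Schedule PKG10@1, PKG11@1, PKG12@1, PKG13@4: n1:10  n2:10  n3:10  n4:3  n5:0 — peak 10.

10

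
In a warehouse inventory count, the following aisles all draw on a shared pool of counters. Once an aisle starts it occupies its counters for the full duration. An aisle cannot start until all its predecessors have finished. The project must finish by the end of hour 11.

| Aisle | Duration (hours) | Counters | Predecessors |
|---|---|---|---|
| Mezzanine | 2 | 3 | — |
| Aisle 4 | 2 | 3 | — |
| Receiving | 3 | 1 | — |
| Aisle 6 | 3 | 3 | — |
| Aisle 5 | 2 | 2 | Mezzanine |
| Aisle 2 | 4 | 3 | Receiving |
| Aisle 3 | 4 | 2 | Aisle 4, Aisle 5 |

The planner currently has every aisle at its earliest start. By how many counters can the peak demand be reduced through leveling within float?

5

Early-start peak: h1:10  h2:10  h3:6  h4:5  h5:5  h6:5  h7:5  h8:2  h9:0  h10:0  h11:0 ⇒ 10.
Leveled (Mezzanine@1, Aisle 4@3, Receiving@1, Aisle 6@5, Aisle 5@4, Aisle 2@8, Aisle 3@6): h1:4  h2:4  h3:4  h4:5  h5:5  h6:5  h7:5  h8:5  h9:5  h10:3  h11:3 ⇒ 5.
Reduction 10 − 5 = 5.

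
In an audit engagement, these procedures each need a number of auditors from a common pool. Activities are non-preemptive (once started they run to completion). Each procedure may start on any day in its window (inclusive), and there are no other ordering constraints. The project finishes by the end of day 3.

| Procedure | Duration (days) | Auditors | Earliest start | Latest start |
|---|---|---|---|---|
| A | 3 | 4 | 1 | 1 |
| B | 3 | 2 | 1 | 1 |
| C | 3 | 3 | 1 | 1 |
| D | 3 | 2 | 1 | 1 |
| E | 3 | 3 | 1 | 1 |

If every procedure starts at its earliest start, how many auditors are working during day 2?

14

At early start, day 2 has: A, B, C, D, E.
Demand: 4 + 2 + 3 + 2 + 3 = 14.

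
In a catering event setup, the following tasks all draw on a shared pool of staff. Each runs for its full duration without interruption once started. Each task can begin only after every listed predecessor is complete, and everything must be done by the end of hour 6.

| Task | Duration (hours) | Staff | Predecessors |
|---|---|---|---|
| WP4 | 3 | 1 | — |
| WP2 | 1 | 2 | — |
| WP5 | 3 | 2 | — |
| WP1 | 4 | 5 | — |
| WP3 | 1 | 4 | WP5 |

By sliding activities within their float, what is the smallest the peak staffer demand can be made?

Early-start (WP4@1, WP2@1, WP5@1, WP1@1, WP3@4) gives peak 10: h1:10  h2:8  h3:8  h4:9  h5:0  h6:0.
Shift WP4→4, WP1→2, WP3→6.
Schedule WP4@4, WP2@1, WP5@1, WP1@2, WP3@6: h1:4  h2:7  h3:7  h4:6  h5:6  h6:5 — peak 7.

7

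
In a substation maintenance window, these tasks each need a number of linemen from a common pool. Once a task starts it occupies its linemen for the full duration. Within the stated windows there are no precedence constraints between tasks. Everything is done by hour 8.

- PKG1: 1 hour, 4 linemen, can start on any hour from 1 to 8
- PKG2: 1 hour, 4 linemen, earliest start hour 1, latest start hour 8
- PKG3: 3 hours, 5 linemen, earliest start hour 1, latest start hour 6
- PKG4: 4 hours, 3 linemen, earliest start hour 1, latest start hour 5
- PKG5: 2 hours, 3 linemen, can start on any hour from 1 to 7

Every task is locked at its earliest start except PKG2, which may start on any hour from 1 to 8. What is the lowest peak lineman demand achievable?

PKG2@1: h1:19  h2:11  h3:8  h4:3  h5:0  h6:0  h7:0  h8:0 → peak 19
PKG2@2: h1:15  h2:15  h3:8  h4:3  h5:0  h6:0  h7:0  h8:0 → peak 15
PKG2@3: h1:15  h2:11  h3:12  h4:3  h5:0  h6:0  h7:0  h8:0 → peak 15
PKG2@4: h1:15  h2:11  h3:8  h4:7  h5:0  h6:0  h7:0  h8:0 → peak 15
PKG2@5: h1:15  h2:11  h3:8  h4:3  h5:4  h6:0  h7:0  h8:0 → peak 15
PKG2@6: h1:15  h2:11  h3:8  h4:3  h5:0  h6:4  h7:0  h8:0 → peak 15
PKG2@7: h1:15  h2:11  h3:8  h4:3  h5:0  h6:0  h7:4  h8:0 → peak 15
PKG2@8: h1:15  h2:11  h3:8  h4:3  h5:0  h6:0  h7:0  h8:4 → peak 15
Best is PKG2@2, peak 15.

15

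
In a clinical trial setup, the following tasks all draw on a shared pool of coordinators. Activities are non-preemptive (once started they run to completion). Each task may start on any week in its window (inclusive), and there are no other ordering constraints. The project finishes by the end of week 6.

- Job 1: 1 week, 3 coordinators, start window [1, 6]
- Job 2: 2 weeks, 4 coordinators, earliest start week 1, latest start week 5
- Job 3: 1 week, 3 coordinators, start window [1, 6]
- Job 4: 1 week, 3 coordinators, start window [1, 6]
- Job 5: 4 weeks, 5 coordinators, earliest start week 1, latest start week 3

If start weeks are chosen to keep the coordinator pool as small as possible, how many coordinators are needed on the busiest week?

8

Early-start (Job 1@1, Job 2@1, Job 3@1, Job 4@1, Job 5@1) gives peak 18: w1:18  w2:9  w3:5  w4:5  w5:0  w6:0.
Shift Job 3→2, Job 4→3, Job 5→3.
Schedule Job 1@1, Job 2@1, Job 3@2, Job 4@3, Job 5@3: w1:7  w2:7  w3:8  w4:5  w5:5  w6:5 — peak 8.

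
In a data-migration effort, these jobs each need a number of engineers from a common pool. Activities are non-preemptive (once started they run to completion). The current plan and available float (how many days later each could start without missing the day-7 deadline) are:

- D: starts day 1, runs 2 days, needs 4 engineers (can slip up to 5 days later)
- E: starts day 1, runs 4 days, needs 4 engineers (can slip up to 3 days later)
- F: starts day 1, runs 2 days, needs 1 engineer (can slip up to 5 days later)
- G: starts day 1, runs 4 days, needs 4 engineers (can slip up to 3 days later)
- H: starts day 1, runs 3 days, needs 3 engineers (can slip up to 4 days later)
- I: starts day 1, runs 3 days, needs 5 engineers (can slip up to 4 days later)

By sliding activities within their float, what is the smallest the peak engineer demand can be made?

Early-start (D@1, E@1, F@1, G@1, H@1, I@1) gives peak 21: d1:21  d2:21  d3:16  d4:8  d5:0  d6:0  d7:0.
Shift F→3, G→4, I→5.
Schedule D@1, E@1, F@3, G@4, H@1, I@5: d1:11  d2:11  d3:8  d4:9  d5:9  d6:9  d7:9 — peak 11.

11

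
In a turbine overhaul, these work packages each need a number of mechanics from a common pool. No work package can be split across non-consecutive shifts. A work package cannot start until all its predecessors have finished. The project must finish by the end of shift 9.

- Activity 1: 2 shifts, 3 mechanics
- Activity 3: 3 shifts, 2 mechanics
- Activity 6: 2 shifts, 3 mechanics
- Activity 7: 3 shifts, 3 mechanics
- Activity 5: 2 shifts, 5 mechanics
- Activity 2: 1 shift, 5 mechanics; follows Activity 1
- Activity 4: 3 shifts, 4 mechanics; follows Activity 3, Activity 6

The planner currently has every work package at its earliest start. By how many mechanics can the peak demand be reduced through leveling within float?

Early-start peak: s1:16  s2:16  s3:10  s4:4  s5:4  s6:4  s7:0  s8:0  s9:0 ⇒ 16.
Leveled (Activity 1@1, Activity 3@3, Activity 6@1, Activity 7@5, Activity 5@3, Activity 2@9, Activity 4@6): s1:6  s2:6  s3:7  s4:7  s5:5  s6:7  s7:7  s8:4  s9:5 ⇒ 7.
Reduction 16 − 7 = 9.

9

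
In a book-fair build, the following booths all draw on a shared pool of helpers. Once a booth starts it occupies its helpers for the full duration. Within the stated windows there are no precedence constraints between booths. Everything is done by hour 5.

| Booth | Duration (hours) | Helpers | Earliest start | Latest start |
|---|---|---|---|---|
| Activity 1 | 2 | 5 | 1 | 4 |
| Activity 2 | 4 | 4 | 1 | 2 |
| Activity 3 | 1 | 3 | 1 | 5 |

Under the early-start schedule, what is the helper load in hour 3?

4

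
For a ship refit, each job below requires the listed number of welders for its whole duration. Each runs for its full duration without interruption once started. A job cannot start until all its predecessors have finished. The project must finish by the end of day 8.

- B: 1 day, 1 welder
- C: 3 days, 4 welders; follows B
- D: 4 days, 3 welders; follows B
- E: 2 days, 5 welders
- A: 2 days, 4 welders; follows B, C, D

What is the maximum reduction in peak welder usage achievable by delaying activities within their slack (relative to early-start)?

5

Early-start peak: d1:6  d2:12  d3:7  d4:7  d5:3  d6:4  d7:4  d8:0 ⇒ 12.
Leveled (B@1, C@3, D@3, E@1, A@7): d1:6  d2:5  d3:7  d4:7  d5:7  d6:3  d7:4  d8:4 ⇒ 7.
Reduction 12 − 7 = 5.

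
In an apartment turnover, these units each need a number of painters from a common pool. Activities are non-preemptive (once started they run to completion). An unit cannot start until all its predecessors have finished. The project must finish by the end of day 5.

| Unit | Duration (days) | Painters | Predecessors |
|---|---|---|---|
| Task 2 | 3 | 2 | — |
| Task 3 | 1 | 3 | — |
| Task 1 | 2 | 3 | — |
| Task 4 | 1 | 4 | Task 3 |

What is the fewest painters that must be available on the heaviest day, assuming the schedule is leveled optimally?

5

Early-start (Task 2@1, Task 3@1, Task 1@1, Task 4@2) gives peak 9: d1:8  d2:9  d3:2  d4:0  d5:0.
Shift Task 1→2, Task 4→4.
Schedule Task 2@1, Task 3@1, Task 1@2, Task 4@4: d1:5  d2:5  d3:5  d4:4  d5:0 — peak 5.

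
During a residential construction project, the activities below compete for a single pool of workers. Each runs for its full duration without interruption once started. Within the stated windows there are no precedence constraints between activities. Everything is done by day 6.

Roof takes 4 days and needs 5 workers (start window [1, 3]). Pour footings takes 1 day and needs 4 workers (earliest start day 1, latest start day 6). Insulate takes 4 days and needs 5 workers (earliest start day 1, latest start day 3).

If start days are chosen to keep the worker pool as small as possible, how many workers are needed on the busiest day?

10

Early-start (Roof@1, Pour footings@1, Insulate@1) gives peak 14: d1:14  d2:10  d3:10  d4:10  d5:0  d6:0.
Shift Insulate→2.
Schedule Roof@1, Pour footings@1, Insulate@2: d1:9  d2:10  d3:10  d4:10  d5:5  d6:0 — peak 10.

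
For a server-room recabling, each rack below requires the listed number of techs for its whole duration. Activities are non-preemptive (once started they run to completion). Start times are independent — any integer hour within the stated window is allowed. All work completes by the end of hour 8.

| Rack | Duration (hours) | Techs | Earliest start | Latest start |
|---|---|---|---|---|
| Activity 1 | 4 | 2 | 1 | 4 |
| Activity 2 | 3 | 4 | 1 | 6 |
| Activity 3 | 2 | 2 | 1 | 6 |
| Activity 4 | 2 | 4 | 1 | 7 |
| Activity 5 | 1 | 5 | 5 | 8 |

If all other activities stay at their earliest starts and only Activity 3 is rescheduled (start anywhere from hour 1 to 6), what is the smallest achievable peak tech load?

10

Activity 3@1: h1:12  h2:12  h3:6  h4:2  h5:5  h6:0  h7:0  h8:0 → peak 12
Activity 3@2: h1:10  h2:12  h3:8  h4:2  h5:5  h6:0  h7:0  h8:0 → peak 12
Activity 3@3: h1:10  h2:10  h3:8  h4:4  h5:5  h6:0  h7:0  h8:0 → peak 10
Activity 3@4: h1:10  h2:10  h3:6  h4:4  h5:7  h6:0  h7:0  h8:0 → peak 10
Activity 3@5: h1:10  h2:10  h3:6  h4:2  h5:7  h6:2  h7:0  h8:0 → peak 10
Activity 3@6: h1:10  h2:10  h3:6  h4:2  h5:5  h6:2  h7:2  h8:0 → peak 10
Best is Activity 3@3, peak 10.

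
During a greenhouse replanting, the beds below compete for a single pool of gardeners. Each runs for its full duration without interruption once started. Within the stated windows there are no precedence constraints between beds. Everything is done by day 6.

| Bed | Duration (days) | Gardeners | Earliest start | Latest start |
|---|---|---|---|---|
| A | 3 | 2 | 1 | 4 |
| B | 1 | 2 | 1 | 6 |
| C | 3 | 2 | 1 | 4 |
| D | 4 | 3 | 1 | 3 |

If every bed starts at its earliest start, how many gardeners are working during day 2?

At early start, day 2 has: A, C, D.
Demand: 2 + 2 + 3 = 7.

7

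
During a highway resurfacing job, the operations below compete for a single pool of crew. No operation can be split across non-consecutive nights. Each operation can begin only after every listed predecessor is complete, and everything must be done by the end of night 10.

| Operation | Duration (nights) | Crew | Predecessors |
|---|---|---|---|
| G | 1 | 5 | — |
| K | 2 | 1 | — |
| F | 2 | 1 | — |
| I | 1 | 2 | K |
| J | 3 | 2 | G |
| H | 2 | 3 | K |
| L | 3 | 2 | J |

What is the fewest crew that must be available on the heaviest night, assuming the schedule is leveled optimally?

5

Early-start (G@1, K@1, F@1, I@3, J@2, H@3, L@5) gives peak 7: n1:7  n2:4  n3:7  n4:5  n5:2  n6:2  n7:2  n8:0  n9:0  n10:0.
Shift K→2, F→2, I→4, H→5.
Schedule G@1, K@2, F@2, I@4, J@2, H@5, L@5: n1:5  n2:4  n3:4  n4:4  n5:5  n6:5  n7:2  n8:0  n9:0  n10:0 — peak 5.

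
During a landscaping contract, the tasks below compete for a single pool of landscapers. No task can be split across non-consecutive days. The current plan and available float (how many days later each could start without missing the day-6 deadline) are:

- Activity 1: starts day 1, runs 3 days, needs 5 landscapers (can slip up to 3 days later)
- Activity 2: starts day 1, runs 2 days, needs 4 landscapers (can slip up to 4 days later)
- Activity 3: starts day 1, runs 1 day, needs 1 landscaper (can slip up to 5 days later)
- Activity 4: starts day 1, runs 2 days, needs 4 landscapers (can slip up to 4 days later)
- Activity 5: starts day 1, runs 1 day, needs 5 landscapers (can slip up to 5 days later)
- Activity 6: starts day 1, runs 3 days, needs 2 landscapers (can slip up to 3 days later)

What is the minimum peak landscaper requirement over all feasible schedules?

Early-start (Activity 1@1, Activity 2@1, Activity 3@1, Activity 4@1, Activity 5@1, Activity 6@1) gives peak 21: d1:21  d2:15  d3:7  d4:0  d5:0  d6:0.
Shift Activity 2→4, Activity 4→4, Activity 5→6.
Schedule Activity 1@1, Activity 2@4, Activity 3@1, Activity 4@4, Activity 5@6, Activity 6@1: d1:8  d2:7  d3:7  d4:8  d5:8  d6:5 — peak 8.
Total landscaper-days = 43 over 6 days ⇒ peak ≥ ⌈43/6⌉ = 8, so 8 is optimal.

8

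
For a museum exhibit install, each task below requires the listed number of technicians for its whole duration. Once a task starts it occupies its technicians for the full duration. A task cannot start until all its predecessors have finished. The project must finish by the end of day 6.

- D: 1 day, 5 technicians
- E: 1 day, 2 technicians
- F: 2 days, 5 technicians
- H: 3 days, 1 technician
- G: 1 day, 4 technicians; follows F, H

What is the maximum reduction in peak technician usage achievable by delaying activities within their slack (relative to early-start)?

7

Early-start peak: d1:13  d2:6  d3:1  d4:4  d5:0  d6:0 ⇒ 13.
Leveled (D@1, E@2, F@3, H@1, G@5): d1:6  d2:3  d3:6  d4:5  d5:4  d6:0 ⇒ 6.
Reduction 13 − 6 = 7.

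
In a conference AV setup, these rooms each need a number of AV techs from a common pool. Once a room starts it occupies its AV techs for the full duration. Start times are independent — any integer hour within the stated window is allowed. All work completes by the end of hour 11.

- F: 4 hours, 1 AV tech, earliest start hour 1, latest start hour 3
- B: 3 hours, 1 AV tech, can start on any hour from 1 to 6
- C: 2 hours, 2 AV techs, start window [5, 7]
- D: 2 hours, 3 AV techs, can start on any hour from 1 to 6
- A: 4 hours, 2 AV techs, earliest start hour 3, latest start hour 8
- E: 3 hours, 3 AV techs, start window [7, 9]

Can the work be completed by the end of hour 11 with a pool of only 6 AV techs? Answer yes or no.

Schedule F@1, B@3, C@6, D@1, A@3, E@8: h1:4  h2:4  h3:4  h4:4  h5:3  h6:4  h7:2  h8:3  h9:3  h10:3  h11:0 — peak 4 ≤ 6.

yes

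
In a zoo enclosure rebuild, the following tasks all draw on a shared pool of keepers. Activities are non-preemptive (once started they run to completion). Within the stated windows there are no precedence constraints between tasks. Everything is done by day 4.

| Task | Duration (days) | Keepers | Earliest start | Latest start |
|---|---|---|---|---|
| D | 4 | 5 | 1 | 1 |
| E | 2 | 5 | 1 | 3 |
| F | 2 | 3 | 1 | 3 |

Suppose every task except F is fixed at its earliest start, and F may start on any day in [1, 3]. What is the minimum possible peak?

10

F@1: d1:13  d2:13  d3:5  d4:5 → peak 13
F@2: d1:10  d2:13  d3:8  d4:5 → peak 13
F@3: d1:10  d2:10  d3:8  d4:8 → peak 10
Best is F@3, peak 10.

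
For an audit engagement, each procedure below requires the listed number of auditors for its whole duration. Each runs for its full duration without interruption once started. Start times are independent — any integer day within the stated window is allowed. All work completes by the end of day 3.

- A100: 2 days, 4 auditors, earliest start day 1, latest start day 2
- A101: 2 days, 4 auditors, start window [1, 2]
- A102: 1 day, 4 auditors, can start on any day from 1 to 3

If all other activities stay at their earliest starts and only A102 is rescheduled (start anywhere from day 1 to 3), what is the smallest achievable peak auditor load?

8

A102@1: d1:12  d2:8  d3:0 → peak 12
A102@2: d1:8  d2:12  d3:0 → peak 12
A102@3: d1:8  d2:8  d3:4 → peak 8
Best is A102@3, peak 8.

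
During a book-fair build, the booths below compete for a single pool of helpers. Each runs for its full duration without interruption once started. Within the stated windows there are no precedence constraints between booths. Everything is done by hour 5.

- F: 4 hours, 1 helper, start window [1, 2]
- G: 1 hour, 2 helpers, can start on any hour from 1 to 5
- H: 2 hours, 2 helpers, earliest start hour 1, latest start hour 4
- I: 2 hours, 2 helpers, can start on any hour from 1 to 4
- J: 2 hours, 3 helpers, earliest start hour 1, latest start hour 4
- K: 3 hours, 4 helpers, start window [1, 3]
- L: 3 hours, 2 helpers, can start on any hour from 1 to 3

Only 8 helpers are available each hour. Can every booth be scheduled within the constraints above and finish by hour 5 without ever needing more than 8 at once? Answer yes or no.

Schedule F@1, G@5, H@1, I@1, J@1, K@3, L@3: h1:8  h2:8  h3:7  h4:7  h5:8 — peak 8 ≤ 8.

yes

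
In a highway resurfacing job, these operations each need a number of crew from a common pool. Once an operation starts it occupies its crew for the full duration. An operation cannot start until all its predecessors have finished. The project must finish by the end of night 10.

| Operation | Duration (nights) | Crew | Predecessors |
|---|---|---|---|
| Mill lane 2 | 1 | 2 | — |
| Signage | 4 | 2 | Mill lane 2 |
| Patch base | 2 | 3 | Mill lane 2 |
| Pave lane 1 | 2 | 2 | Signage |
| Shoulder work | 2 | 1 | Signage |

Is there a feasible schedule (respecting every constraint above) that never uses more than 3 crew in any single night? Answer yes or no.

yes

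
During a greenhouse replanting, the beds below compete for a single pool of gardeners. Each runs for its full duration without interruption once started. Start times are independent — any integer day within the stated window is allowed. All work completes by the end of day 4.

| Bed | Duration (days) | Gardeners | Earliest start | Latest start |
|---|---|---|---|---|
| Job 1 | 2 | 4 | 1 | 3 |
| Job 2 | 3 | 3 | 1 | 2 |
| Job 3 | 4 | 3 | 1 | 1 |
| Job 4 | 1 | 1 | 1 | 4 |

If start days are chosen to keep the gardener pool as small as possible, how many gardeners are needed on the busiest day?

10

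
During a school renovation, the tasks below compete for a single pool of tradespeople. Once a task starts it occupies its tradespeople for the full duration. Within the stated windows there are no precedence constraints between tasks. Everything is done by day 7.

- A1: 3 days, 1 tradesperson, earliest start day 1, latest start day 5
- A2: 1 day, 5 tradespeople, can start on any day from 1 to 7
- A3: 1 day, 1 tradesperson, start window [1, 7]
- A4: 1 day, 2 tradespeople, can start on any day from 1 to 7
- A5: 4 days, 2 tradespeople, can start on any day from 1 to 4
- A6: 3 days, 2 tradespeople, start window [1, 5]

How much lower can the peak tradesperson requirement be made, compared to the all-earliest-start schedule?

8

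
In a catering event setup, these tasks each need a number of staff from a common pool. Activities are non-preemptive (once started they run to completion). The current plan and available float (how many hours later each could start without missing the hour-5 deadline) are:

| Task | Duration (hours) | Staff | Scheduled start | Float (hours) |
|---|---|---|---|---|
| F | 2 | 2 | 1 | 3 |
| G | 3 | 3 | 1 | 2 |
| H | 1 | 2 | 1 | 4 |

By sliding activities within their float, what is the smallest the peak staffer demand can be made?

4

Early-start (F@1, G@1, H@1) gives peak 7: h1:7  h2:5  h3:3  h4:0  h5:0.
Shift G→3.
Schedule F@1, G@3, H@1: h1:4  h2:2  h3:3  h4:3  h5:3 — peak 4.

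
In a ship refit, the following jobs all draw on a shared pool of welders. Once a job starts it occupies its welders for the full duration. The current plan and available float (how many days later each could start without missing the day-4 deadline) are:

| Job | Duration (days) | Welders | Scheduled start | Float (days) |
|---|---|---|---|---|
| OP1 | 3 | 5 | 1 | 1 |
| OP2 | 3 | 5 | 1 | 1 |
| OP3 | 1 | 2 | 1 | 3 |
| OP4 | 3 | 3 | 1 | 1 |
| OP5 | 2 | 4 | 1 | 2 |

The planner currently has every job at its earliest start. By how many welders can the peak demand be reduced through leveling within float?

Early-start peak: d1:19  d2:17  d3:13  d4:0 ⇒ 19.
Leveled (OP1@1, OP2@1, OP3@1, OP4@1, OP5@2): d1:15  d2:17  d3:17  d4:0 ⇒ 17.
Reduction 19 − 17 = 2.

2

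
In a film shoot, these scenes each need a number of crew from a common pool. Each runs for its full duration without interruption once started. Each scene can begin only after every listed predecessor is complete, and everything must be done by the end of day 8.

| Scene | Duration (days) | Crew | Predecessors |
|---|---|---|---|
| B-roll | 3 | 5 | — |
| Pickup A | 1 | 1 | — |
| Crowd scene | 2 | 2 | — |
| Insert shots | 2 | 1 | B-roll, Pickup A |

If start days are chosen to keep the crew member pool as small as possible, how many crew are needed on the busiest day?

Early-start (B-roll@1, Pickup A@1, Crowd scene@1, Insert shots@4) gives peak 8: d1:8  d2:7  d3:5  d4:1  d5:1  d6:0  d7:0  d8:0.
Shift Pickup A→4, Crowd scene→4, Insert shots→5.
Schedule B-roll@1, Pickup A@4, Crowd scene@4, Insert shots@5: d1:5  d2:5  d3:5  d4:3  d5:3  d6:1  d7:0  d8:0 — peak 5.

5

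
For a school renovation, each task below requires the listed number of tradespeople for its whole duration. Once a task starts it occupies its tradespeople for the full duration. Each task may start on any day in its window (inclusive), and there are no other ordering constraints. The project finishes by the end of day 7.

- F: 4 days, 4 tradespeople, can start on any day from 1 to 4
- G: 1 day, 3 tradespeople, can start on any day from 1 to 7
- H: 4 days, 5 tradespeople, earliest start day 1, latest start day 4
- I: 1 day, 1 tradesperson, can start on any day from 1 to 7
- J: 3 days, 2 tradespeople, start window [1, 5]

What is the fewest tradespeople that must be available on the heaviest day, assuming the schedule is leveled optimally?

9

Early-start (F@1, G@1, H@1, I@1, J@1) gives peak 15: d1:15  d2:11  d3:11  d4:9  d5:0  d6:0  d7:0.
Shift H→2, J→5.
Schedule F@1, G@1, H@2, I@1, J@5: d1:8  d2:9  d3:9  d4:9  d5:7  d6:2  d7:2 — peak 9.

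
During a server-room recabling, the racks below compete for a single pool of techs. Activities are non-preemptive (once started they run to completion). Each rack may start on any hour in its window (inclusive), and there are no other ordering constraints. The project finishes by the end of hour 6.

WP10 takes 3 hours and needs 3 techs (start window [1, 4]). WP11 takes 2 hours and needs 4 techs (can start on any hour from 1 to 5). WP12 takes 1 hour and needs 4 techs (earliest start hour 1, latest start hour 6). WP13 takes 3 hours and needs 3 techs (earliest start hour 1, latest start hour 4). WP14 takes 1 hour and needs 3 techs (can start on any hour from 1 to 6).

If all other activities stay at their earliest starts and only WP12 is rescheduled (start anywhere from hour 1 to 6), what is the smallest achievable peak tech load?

13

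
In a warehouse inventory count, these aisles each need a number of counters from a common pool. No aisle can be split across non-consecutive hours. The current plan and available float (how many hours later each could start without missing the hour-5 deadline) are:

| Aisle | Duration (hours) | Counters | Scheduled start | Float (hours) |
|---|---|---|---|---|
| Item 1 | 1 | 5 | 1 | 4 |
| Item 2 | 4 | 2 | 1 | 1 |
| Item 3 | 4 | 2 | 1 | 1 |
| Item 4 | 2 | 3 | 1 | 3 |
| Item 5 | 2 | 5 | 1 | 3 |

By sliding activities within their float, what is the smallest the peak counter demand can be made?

9

Early-start (Item 1@1, Item 2@1, Item 3@1, Item 4@1, Item 5@1) gives peak 17: h1:17  h2:12  h3:4  h4:4  h5:0.
Shift Item 4→2, Item 5→4.
Schedule Item 1@1, Item 2@1, Item 3@1, Item 4@2, Item 5@4: h1:9  h2:7  h3:7  h4:9  h5:5 — peak 9.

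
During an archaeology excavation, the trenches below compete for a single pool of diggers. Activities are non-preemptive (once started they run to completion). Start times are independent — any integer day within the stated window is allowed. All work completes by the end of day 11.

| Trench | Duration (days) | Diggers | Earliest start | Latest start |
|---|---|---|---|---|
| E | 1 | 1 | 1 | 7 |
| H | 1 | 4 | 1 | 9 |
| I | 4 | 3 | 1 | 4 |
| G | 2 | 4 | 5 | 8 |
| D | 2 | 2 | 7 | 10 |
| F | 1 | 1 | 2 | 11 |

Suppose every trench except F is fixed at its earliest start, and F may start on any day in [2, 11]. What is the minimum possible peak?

F@2: d1:8  d2:4  d3:3  d4:3  d5:4  d6:4  d7:2  d8:2  d9:0  d10:0  d11:0 → peak 8
F@3: d1:8  d2:3  d3:4  d4:3  d5:4  d6:4  d7:2  d8:2  d9:0  d10:0  d11:0 → peak 8
F@4: d1:8  d2:3  d3:3  d4:4  d5:4  d6:4  d7:2  d8:2  d9:0  d10:0  d11:0 → peak 8
F@5: d1:8  d2:3  d3:3  d4:3  d5:5  d6:4  d7:2  d8:2  d9:0  d10:0  d11:0 → peak 8
F@6: d1:8  d2:3  d3:3  d4:3  d5:4  d6:5  d7:2  d8:2  d9:0  d10:0  d11:0 → peak 8
F@7: d1:8  d2:3  d3:3  d4:3  d5:4  d6:4  d7:3  d8:2  d9:0  d10:0  d11:0 → peak 8
F@8: d1:8  d2:3  d3:3  d4:3  d5:4  d6:4  d7:2  d8:3  d9:0  d10:0  d11:0 → peak 8
F@9: d1:8  d2:3  d3:3  d4:3  d5:4  d6:4  d7:2  d8:2  d9:1  d10:0  d11:0 → peak 8
F@10: d1:8  d2:3  d3:3  d4:3  d5:4  d6:4  d7:2  d8:2  d9:0  d10:1  d11:0 → peak 8
F@11: d1:8  d2:3  d3:3  d4:3  d5:4  d6:4  d7:2  d8:2  d9:0  d10:0  d11:1 → peak 8
Best is F@2, peak 8.

8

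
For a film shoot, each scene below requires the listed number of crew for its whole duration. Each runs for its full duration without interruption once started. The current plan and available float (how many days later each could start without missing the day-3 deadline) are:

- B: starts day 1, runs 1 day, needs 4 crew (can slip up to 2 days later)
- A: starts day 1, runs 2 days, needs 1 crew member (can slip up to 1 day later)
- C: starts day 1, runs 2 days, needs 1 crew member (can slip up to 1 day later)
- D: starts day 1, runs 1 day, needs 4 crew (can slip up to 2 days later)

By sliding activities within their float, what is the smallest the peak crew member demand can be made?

5

Early-start (B@1, A@1, C@1, D@1) gives peak 10: d1:10  d2:2  d3:0.
Shift C→2, D→3.
Schedule B@1, A@1, C@2, D@3: d1:5  d2:2  d3:5 — peak 5.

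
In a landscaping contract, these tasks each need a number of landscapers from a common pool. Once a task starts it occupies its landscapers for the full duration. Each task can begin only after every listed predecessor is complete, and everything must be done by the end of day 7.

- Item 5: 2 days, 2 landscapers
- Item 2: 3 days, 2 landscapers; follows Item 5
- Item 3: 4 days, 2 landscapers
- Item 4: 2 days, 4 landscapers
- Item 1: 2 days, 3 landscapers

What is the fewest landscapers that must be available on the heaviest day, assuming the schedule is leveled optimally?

Early-start (Item 5@1, Item 2@3, Item 3@1, Item 4@1, Item 1@1) gives peak 11: d1:11  d2:11  d3:4  d4:4  d5:2  d6:0  d7:0.
Shift Item 3→3, Item 1→6.
Schedule Item 5@1, Item 2@3, Item 3@3, Item 4@1, Item 1@6: d1:6  d2:6  d3:4  d4:4  d5:4  d6:5  d7:3 — peak 6.

6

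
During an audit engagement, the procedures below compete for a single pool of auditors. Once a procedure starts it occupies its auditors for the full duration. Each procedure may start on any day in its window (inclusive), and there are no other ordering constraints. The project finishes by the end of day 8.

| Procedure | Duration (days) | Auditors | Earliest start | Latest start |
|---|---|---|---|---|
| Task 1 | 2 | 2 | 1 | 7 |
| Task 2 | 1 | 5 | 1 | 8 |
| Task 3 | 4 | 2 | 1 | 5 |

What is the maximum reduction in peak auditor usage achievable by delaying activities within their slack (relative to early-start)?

4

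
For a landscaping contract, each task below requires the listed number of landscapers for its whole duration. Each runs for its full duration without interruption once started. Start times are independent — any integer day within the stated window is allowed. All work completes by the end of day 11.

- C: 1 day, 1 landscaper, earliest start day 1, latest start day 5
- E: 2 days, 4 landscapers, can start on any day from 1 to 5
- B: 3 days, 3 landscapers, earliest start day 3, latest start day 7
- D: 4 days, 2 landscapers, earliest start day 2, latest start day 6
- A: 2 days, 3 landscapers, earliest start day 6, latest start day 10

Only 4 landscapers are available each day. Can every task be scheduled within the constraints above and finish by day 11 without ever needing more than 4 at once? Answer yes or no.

yes

Schedule C@3, E@1, B@3, D@6, A@10: d1:4  d2:4  d3:4  d4:3  d5:3  d6:2  d7:2  d8:2  d9:2  d10:3  d11:3 — peak 4 ≤ 4.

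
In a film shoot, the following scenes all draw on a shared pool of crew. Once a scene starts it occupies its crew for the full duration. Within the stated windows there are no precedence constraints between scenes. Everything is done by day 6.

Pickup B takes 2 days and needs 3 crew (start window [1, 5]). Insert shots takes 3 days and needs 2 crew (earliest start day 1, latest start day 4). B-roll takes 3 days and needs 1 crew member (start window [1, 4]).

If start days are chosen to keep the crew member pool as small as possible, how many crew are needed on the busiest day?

Early-start (Pickup B@1, Insert shots@1, B-roll@1) gives peak 6: d1:6  d2:6  d3:3  d4:0  d5:0  d6:0.
Shift Insert shots→3, B-roll→3.
Schedule Pickup B@1, Insert shots@3, B-roll@3: d1:3  d2:3  d3:3  d4:3  d5:3  d6:0 — peak 3.
Total crew member-days = 15 over 6 days ⇒ peak ≥ ⌈15/6⌉ = 3, so 3 is optimal.

3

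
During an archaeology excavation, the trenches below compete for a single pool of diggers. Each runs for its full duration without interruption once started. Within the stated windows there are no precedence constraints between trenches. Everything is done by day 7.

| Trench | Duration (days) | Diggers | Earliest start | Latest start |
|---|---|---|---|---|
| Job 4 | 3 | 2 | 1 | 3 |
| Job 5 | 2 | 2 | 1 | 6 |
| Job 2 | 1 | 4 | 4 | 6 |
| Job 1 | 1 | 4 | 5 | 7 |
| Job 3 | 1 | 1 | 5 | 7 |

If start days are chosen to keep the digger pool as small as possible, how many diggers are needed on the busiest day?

4

Early-start (Job 4@1, Job 5@1, Job 2@4, Job 1@5, Job 3@5) gives peak 5: d1:4  d2:4  d3:2  d4:4  d5:5  d6:0  d7:0.
Shift Job 3→6.
Schedule Job 4@1, Job 5@1, Job 2@4, Job 1@5, Job 3@6: d1:4  d2:4  d3:2  d4:4  d5:4  d6:1  d7:0 — peak 4.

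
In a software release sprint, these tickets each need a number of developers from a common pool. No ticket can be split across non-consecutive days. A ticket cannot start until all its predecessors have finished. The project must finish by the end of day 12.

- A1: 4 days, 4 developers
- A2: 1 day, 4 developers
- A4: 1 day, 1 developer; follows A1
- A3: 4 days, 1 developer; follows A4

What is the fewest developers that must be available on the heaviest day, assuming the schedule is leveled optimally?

Early-start (A1@1, A2@1, A4@5, A3@6) gives peak 8: d1:8  d2:4  d3:4  d4:4  d5:1  d6:1  d7:1  d8:1  d9:1  d10:0  d11:0  d12:0.
Shift A2→5, A4→6, A3→7.
Schedule A1@1, A2@5, A4@6, A3@7: d1:4  d2:4  d3:4  d4:4  d5:4  d6:1  d7:1  d8:1  d9:1  d10:1  d11:0  d12:0 — peak 4.

4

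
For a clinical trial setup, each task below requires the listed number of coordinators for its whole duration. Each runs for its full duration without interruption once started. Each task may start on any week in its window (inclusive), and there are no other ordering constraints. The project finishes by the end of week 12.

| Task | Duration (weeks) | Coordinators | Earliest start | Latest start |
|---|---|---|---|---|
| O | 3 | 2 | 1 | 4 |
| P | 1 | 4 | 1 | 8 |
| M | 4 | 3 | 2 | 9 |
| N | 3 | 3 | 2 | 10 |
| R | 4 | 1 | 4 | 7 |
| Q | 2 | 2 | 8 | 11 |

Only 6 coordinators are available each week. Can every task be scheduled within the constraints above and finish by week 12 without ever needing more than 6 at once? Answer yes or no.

Schedule O@1, P@4, M@5, N@9, R@4, Q@8: w1:2  w2:2  w3:2  w4:5  w5:4  w6:4  w7:4  w8:5  w9:5  w10:3  w11:3  w12:0 — peak 5 ≤ 6.

yes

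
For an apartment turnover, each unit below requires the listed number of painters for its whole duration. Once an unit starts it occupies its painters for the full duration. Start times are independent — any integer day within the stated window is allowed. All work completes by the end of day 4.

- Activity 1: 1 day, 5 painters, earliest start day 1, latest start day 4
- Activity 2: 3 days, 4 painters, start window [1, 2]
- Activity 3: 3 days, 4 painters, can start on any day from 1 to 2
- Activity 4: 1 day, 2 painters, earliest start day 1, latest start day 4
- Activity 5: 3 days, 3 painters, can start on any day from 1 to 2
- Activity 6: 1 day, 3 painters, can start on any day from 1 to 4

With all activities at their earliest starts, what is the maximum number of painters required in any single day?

21

Early-start schedule: Activity 1@1, Activity 2@1, Activity 3@1, Activity 4@1, Activity 5@1, Activity 6@1.
Load per day: day 1: 21, day 2: 11, day 3: 11, day 4: 0.
Peak is 21.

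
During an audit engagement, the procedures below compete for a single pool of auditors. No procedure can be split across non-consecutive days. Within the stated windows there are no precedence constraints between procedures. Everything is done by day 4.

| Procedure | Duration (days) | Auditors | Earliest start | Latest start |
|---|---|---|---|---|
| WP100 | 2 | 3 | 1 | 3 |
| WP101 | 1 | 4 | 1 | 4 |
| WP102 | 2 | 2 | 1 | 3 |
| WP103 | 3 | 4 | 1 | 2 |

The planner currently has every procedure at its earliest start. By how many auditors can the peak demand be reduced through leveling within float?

Early-start peak: d1:13  d2:9  d3:4  d4:0 ⇒ 13.
Leveled (WP100@1, WP101@1, WP102@3, WP103@2): d1:7  d2:7  d3:6  d4:6 ⇒ 7.
Reduction 13 − 7 = 6.

6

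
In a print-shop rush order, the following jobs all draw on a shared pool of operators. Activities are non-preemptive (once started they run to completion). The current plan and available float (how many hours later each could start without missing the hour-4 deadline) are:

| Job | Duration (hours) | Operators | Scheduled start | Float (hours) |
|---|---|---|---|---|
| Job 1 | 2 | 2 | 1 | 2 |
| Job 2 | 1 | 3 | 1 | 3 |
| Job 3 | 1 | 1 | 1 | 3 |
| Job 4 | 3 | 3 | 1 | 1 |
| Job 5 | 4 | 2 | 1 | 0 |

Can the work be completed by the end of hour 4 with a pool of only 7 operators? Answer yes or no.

Schedule Job 1@1, Job 2@1, Job 3@3, Job 4@2, Job 5@1: h1:7  h2:7  h3:6  h4:5 — peak 7 ≤ 7.

yes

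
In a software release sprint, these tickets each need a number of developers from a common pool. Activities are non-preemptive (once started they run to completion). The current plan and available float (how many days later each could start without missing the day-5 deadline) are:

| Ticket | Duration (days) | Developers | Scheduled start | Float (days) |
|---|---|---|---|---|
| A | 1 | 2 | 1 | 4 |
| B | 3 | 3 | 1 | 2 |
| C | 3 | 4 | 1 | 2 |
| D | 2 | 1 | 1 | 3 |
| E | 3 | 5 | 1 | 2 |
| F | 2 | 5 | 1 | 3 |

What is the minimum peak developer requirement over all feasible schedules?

12

Early-start (A@1, B@1, C@1, D@1, E@1, F@1) gives peak 20: d1:20  d2:18  d3:12  d4:0  d5:0.
Shift E→3, F→4.
Schedule A@1, B@1, C@1, D@1, E@3, F@4: d1:10  d2:8  d3:12  d4:10  d5:10 — peak 12.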